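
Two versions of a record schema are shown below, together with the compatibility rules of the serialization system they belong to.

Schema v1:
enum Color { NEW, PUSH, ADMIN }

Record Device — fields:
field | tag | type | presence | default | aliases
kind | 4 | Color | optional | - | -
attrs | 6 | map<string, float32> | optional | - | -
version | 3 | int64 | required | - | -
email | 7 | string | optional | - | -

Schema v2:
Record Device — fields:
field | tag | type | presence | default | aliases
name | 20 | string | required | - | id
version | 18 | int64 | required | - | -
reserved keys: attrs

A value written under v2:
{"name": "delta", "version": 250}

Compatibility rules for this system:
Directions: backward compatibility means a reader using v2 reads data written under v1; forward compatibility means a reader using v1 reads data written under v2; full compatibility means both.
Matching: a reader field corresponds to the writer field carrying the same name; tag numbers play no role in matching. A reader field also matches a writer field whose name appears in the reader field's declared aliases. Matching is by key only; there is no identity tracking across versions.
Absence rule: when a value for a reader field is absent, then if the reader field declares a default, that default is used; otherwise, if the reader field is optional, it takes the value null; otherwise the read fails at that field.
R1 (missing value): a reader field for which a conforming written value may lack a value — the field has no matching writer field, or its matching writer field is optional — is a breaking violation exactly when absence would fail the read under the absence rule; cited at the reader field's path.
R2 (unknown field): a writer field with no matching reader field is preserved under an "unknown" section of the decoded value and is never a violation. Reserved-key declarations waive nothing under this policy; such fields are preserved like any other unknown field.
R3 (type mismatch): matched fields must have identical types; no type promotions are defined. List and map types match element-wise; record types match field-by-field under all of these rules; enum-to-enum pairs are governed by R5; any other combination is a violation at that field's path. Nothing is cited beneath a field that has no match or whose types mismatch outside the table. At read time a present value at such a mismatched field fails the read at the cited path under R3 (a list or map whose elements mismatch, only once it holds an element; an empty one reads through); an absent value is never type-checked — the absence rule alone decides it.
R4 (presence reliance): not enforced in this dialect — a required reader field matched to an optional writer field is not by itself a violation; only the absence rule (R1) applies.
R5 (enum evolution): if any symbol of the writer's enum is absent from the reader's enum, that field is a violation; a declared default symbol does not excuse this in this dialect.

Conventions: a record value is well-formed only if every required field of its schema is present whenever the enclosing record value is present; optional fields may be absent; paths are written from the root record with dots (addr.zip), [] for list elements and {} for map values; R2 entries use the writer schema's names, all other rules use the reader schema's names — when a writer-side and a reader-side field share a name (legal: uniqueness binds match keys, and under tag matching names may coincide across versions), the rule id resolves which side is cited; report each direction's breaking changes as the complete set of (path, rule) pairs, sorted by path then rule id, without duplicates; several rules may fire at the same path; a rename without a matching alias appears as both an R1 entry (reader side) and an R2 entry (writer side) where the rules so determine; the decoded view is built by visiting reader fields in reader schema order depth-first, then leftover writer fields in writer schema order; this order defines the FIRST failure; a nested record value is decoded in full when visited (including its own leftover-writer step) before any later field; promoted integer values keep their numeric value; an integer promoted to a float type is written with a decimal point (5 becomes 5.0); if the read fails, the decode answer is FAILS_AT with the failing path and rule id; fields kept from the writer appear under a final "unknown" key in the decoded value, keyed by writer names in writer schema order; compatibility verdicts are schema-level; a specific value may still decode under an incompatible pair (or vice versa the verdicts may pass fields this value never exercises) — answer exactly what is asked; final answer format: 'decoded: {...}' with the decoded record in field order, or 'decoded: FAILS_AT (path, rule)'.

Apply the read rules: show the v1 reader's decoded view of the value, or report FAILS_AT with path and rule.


each type pair in Device: writer, then reader
migrating the Device value to v1:
  kind := null (not supplied -> null)
  attrs := null (not supplied -> null)
  version := 250
  email := null (not supplied -> null)
  writer name: kept under "unknown"
  => decoded: {"kind": null, "attrs": null, "version": 250, "email": null, "unknown": {"name": "delta"}}
the other Device changes do not affect what is asked:
  removed field kind from record Device -> fires no rule on Device under this dialect and leaves the result unchanged
  removed field email from record Device -> fires no rule on Device under this dialect and leaves the result unchanged
  removed field attrs from record Device (its key "attrs" joins the reserved list) -> fires no rule on Device under this dialect and leaves the result unchanged
  field version in record Device: tag 3 changed to 18 -> fires no rule on Device under this dialect and leaves the result unchanged

decoded: {"kind": null, "attrs": null, "version": 250, "email": null, "unknown": {"name": "delta"}}


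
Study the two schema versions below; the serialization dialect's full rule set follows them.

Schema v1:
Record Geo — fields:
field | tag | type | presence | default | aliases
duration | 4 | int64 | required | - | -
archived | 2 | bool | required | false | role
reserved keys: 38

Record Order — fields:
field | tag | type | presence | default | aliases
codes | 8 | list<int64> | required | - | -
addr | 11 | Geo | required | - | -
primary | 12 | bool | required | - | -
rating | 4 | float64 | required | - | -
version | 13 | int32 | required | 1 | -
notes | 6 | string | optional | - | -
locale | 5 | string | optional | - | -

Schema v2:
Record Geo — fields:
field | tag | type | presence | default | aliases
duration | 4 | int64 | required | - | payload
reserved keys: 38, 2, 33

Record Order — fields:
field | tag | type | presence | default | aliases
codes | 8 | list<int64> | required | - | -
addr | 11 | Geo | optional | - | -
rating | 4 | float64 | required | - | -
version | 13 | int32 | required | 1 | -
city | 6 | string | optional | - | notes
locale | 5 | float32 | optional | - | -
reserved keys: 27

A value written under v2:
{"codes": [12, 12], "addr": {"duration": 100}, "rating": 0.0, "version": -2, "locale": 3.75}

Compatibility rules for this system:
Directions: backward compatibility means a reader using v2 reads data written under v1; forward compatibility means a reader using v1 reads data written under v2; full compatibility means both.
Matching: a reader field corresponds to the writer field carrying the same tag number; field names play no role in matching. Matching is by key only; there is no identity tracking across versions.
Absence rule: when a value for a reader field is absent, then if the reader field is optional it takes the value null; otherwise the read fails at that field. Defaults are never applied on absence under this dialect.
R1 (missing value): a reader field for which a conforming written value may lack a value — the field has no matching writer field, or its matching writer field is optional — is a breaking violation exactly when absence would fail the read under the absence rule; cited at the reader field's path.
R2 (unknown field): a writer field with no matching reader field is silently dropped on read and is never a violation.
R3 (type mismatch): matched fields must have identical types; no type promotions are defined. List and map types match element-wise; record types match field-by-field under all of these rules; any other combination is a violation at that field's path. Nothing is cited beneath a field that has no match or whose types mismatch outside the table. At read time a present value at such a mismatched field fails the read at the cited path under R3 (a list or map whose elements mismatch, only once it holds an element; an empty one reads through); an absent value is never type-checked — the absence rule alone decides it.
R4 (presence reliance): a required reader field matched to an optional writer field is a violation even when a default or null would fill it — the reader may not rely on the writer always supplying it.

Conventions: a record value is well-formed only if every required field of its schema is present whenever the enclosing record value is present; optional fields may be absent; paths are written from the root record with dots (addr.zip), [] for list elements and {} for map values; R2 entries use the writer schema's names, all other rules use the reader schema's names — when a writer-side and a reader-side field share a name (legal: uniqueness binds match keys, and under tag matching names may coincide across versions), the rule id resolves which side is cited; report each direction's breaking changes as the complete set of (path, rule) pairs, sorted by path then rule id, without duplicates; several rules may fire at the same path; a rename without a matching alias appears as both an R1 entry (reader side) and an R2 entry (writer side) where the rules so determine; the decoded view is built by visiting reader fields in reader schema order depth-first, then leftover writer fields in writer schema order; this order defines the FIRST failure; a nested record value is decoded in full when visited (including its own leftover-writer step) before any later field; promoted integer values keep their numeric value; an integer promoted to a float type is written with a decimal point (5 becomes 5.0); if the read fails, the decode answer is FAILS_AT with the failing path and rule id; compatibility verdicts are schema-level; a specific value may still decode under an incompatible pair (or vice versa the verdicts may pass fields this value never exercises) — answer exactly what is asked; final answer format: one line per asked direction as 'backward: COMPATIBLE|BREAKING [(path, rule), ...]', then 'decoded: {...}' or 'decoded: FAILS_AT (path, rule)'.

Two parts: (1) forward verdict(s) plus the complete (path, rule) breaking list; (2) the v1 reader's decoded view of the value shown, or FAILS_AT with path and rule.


in Order below, arrows point writer -> reader
forward pass over Order, reader schema v1, writer schema v2:
  codes <- codes (list<int64> -> list<int64>, writer required)
  addr <- addr (Geo -> Geo, writer optional)
  primary: no writer match
  rating <- rating (float64 -> float64, writer required)
  version <- version (int32 -> int32, writer required)
  notes <- city (string -> string, writer optional)
  locale <- locale (float32 -> string, writer optional)
  addr.duration <- addr.duration (int64 -> int64, writer required)
  addr.archived: no writer match
  rule R1 violated at addr
  rule R4 violated at addr
  rule R1 violated at addr.archived
  rule R3 violated at locale
  rule R1 violated at primary
  => 5 violation(s): forward is BREAKING for Order
decode (reader v1):
  codes := [12, 12]
  addr.duration := 100
  read fails at addr.archived under R1 (no fill)
  => FAILS_AT (addr.archived, R1)
ruling out the remaining Order differences:
  renamed field notes to city in record Order (alias notes declared on the renamed field) -> triggers nothing under Order's printed rules — same verdict

forward: BREAKING [(addr, R1), (addr, R4), (addr.archived, R1), (locale, R3), (primary, R1)]; decoded: FAILS_AT (addr.archived, R1)


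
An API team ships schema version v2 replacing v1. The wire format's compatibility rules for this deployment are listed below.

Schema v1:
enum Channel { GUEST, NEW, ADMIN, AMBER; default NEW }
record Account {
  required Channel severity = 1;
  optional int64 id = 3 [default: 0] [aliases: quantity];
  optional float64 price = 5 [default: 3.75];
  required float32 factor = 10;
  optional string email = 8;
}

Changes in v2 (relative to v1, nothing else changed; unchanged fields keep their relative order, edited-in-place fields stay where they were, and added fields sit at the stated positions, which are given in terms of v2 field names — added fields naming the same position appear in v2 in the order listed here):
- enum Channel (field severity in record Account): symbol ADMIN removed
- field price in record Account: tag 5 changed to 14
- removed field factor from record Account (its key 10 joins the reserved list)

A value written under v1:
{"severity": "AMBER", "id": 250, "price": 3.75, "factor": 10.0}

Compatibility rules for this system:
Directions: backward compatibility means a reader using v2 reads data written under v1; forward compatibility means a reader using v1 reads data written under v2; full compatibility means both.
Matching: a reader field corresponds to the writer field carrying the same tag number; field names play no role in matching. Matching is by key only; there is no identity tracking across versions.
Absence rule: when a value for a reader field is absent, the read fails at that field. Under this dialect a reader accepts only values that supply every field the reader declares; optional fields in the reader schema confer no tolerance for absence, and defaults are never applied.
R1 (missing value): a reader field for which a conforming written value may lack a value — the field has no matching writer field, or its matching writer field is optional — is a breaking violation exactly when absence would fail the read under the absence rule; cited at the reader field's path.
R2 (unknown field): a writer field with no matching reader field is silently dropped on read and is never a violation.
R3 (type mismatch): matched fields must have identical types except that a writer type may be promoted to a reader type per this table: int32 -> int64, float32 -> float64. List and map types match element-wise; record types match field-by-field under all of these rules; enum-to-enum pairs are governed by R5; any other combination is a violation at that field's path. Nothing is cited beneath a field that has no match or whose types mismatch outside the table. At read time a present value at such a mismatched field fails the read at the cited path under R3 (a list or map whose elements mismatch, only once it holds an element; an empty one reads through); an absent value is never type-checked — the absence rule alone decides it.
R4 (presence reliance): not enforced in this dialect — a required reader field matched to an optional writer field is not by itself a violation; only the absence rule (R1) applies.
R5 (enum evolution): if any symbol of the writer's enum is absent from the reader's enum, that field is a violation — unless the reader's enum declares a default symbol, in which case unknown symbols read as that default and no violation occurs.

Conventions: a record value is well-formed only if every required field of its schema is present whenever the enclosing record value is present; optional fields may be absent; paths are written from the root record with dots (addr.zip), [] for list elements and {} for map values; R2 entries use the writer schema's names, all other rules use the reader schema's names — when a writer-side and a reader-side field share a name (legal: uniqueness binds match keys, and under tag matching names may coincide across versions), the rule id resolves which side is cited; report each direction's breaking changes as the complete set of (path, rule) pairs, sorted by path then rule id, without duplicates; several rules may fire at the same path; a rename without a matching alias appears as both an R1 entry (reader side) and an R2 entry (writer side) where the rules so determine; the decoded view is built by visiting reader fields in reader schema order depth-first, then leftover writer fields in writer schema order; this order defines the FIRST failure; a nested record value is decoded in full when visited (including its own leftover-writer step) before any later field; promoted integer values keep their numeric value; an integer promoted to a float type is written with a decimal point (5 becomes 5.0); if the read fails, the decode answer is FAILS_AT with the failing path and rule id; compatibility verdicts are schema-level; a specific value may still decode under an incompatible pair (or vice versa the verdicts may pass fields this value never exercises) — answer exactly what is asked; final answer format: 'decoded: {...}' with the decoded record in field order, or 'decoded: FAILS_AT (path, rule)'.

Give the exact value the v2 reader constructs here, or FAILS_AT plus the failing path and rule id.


decoded: FAILS_AT (price, R1)

the writer's type comes first in each Account pair
decode (reader v2):
  severity := "AMBER"
  id := 250
  read fails at price under R1 (no fill)
  => FAILS_AT (price, R1)
ruling out the remaining Account differences:
  enum Channel (field severity in record Account): symbol ADMIN removed -> inert under this dialect — no rule fires on Account and the result does not move
  removed field factor from record Account (its key 10 joins the reserved list) -> shifts the Account verdicts, not this decode


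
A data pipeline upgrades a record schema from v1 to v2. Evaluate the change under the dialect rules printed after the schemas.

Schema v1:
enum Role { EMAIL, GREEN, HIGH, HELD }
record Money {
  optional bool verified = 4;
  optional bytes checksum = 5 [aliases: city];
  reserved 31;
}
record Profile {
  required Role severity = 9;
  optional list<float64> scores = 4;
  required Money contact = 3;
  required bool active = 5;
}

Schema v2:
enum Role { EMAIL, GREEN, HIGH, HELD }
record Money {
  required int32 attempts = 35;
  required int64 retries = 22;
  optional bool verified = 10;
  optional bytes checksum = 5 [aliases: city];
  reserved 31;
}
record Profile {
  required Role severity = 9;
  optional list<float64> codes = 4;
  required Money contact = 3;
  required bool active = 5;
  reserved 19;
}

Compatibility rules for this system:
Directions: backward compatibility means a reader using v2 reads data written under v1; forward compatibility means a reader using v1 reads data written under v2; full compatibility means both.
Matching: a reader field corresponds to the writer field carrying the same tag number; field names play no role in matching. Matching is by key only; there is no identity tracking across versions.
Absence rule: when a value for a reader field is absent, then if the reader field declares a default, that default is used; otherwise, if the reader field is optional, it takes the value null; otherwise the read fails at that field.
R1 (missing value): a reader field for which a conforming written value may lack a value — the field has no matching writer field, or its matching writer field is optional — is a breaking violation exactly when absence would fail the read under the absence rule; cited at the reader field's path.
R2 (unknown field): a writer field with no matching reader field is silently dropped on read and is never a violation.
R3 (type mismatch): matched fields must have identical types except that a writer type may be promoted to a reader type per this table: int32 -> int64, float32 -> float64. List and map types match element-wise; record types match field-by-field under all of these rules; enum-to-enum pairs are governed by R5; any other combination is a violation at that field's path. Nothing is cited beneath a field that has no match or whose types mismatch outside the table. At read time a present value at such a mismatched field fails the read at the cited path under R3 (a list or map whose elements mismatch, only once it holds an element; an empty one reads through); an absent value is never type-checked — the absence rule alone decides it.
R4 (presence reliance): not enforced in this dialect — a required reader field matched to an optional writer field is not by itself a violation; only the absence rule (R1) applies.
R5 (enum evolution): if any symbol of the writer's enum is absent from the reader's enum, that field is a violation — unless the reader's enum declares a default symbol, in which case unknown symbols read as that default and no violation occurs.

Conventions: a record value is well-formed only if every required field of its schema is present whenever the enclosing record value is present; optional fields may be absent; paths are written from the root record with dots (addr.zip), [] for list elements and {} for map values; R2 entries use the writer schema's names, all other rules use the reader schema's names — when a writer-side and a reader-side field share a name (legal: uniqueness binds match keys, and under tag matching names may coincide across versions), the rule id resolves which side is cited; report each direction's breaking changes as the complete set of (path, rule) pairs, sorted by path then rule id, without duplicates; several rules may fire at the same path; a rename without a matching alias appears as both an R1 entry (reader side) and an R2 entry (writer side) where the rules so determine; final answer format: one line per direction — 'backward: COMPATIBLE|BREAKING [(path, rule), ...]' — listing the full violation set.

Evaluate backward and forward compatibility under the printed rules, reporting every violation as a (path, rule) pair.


the writer's type comes first in each Profile pair
backward pass over Profile, reader schema v2, writer schema v1:
  severity: Role -> Role, writer required; from severity
  codes: list<float64> -> list<float64>, writer optional; from scores
  contact: Money -> Money, writer required; from contact
  active: bool -> bool, writer required; from active
  no writer field matches reader contact.attempts
  no writer field matches reader contact.retries
  no writer field matches reader contact.verified
  contact.checksum: bytes -> bytes, writer optional; from contact.checksum
  writer field contact.verified has no reader counterpart
  breaking: (contact.attempts, R1)
  breaking: (contact.retries, R1)
  => 2 violation(s): backward is BREAKING for Profile
forward pass over Profile, reader schema v1, writer schema v2:
  severity: Role -> Role, writer required; from severity
  scores: list<float64> -> list<float64>, writer optional; from codes
  contact: Money -> Money, writer required; from contact
  active: bool -> bool, writer required; from active
  no writer field matches reader contact.verified
  contact.checksum: bytes -> bytes, writer optional; from contact.checksum
  writer field contact.attempts has no reader counterpart
  writer field contact.retries has no reader counterpart
  writer field contact.verified has no reader counterpart
  nothing fires on Profile: forward is COMPATIBLE

backward: BREAKING [(contact.attempts, R1), (contact.retries, R1)]; forward: COMPATIBLE []


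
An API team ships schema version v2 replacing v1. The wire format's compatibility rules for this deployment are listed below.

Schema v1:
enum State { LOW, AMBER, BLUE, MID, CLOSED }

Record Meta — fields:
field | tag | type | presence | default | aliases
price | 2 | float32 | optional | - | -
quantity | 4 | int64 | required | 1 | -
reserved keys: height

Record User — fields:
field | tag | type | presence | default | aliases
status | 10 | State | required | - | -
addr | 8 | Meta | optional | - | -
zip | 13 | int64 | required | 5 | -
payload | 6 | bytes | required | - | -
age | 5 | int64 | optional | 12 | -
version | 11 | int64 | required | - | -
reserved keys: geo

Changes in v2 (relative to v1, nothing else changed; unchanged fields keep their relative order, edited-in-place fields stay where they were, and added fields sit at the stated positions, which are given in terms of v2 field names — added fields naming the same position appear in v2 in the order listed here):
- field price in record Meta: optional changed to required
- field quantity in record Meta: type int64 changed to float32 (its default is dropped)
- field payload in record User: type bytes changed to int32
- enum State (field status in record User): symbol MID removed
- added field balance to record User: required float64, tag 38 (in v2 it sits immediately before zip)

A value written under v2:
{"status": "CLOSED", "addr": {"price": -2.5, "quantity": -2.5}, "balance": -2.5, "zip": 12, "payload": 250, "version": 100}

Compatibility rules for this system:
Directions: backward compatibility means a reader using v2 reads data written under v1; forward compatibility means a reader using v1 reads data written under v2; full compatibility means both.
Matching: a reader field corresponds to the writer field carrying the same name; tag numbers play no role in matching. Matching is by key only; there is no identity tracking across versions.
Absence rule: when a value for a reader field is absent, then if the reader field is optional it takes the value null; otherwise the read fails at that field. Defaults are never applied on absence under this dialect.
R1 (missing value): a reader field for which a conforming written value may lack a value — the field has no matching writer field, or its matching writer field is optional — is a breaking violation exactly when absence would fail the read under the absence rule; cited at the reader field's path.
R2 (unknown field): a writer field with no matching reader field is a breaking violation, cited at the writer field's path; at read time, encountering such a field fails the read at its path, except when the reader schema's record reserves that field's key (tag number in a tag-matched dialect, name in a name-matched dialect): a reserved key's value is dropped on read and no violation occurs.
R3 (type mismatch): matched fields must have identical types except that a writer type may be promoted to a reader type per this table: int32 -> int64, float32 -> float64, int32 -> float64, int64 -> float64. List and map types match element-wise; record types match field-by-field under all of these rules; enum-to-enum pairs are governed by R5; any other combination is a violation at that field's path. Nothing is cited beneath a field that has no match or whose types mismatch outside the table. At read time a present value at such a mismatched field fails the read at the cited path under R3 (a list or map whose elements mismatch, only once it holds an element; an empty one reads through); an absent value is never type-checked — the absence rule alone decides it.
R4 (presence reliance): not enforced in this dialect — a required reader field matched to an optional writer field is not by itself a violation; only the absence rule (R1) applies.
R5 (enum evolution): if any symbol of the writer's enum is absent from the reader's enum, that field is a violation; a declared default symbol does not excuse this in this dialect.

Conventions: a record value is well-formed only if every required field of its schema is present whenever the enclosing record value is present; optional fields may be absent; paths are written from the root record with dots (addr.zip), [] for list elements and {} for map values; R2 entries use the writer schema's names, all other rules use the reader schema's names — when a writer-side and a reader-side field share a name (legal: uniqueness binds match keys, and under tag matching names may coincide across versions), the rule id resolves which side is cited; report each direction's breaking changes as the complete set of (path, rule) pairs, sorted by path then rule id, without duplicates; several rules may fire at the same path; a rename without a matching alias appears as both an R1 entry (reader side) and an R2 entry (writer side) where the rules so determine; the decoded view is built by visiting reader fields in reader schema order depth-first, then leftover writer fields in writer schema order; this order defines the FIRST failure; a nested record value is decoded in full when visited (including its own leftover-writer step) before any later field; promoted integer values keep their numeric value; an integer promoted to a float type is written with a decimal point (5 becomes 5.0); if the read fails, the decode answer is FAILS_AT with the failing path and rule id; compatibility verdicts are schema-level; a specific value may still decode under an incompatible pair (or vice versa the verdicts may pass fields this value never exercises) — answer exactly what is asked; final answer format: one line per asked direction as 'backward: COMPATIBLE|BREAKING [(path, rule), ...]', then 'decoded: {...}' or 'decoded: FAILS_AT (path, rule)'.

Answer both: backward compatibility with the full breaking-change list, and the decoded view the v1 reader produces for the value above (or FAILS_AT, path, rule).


the writer's type comes first in each User pair
backward on User — v2 reading data written by v1:
  writer required, State -> State: reader status maps from writer status
  writer optional, Meta -> Meta: reader addr maps from writer addr
  balance: no writer-side match
  writer required, int64 -> int64: reader zip maps from writer zip
  writer required, bytes -> int32: reader payload maps from writer payload
  writer optional, int64 -> int64: reader age maps from writer age
  writer required, int64 -> int64: reader version maps from writer version
  writer optional, float32 -> float32: reader addr.price maps from writer addr.price
  writer required, int64 -> float32: reader addr.quantity maps from writer addr.quantity
  breaking: (addr.price, R1)
  breaking: (addr.quantity, R3)
  breaking: (balance, R1)
  breaking: (payload, R3)
  breaking: (status, R5)
  => backward: BREAKING (5)
migrating the User value to v1:
  status := "CLOSED"
  addr.price := -2.5
  read fails at addr.quantity under R3
  => FAILS_AT (addr.quantity, R3)

backward: BREAKING [(addr.price, R1), (addr.quantity, R3), (balance, R1), (payload, R3), (status, R5)]; decoded: FAILS_AT (addr.quantity, R3)


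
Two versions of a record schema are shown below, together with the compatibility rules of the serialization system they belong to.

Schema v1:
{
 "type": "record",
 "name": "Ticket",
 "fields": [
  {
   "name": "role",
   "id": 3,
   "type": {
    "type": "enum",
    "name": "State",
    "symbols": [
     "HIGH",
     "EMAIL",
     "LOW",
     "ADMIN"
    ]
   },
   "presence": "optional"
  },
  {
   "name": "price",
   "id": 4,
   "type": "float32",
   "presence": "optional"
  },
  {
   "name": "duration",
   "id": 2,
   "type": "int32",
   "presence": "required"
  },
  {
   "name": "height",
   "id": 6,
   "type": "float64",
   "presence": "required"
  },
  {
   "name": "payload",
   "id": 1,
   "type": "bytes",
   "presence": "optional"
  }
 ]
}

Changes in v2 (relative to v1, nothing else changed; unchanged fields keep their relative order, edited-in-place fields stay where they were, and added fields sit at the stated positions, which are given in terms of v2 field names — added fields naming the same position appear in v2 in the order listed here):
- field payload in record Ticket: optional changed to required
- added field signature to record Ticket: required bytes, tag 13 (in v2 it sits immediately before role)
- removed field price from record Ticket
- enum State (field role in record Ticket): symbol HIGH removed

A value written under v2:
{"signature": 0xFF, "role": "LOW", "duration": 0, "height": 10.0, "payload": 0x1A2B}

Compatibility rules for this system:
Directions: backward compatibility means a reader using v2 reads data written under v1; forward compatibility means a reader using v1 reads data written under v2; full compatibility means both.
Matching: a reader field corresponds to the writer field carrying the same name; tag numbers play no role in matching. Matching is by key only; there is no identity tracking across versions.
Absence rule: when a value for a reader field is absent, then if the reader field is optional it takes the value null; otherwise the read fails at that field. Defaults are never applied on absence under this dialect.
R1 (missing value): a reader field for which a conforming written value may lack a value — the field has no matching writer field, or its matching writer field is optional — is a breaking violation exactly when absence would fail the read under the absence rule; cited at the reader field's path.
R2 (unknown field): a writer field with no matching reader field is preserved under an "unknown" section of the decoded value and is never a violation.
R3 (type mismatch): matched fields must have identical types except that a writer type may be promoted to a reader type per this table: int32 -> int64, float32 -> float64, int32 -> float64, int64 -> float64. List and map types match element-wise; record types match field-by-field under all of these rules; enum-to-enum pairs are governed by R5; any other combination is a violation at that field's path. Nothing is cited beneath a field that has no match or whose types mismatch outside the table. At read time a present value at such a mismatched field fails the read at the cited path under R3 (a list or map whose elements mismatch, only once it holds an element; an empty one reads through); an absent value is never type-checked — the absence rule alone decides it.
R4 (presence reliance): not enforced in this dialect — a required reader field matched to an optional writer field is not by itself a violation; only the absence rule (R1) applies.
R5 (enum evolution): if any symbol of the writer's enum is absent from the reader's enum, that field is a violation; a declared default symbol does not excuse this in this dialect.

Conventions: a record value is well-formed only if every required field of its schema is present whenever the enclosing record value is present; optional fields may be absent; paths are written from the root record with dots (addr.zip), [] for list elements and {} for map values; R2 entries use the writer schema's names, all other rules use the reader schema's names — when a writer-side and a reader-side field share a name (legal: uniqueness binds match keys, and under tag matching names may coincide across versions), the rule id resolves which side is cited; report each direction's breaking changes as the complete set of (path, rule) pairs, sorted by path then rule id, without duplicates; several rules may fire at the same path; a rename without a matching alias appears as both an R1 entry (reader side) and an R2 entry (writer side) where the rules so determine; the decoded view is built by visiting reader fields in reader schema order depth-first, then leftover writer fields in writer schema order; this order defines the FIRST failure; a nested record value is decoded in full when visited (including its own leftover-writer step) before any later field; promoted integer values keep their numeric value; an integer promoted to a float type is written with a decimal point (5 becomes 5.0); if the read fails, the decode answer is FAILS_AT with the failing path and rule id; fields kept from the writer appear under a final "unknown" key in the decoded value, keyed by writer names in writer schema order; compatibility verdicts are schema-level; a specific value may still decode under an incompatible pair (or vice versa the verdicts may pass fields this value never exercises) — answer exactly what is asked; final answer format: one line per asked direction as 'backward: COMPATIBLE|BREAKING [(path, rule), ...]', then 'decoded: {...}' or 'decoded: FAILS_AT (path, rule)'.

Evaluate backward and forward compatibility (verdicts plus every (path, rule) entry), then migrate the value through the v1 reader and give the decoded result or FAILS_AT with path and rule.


the writer's type comes first in each Ticket pair
backward on Ticket — v2 reading data written by v1:
  signature has no writer counterpart
  role: paired with writer role (State -> State; writer optional)
  duration: paired with writer duration (int32 -> int32; writer required)
  height: paired with writer height (float64 -> float64; writer required)
  payload: paired with writer payload (bytes -> bytes; writer optional)
  writer price: unknown to reader
  rule R1 violated at payload
  rule R5 violated at role
  rule R1 violated at signature
  => backward: BREAKING (3)
forward on Ticket — v1 reading data written by v2:
  role: paired with writer role (State -> State; writer optional)
  price has no writer counterpart
  duration: paired with writer duration (int32 -> int32; writer required)
  height: paired with writer height (float64 -> float64; writer required)
  payload: paired with writer payload (bytes -> bytes; writer required)
  writer signature: unknown to reader
  nothing fires on Ticket: forward is COMPATIBLE
decode walk for Ticket under reader schema v1:
  role := "LOW"
  price := null (not supplied -> null)
  duration := 0
  height := 10.0
  payload := 0x1A2B
  writer signature: kept under "unknown"
  => decoded: {"role": "LOW", "price": null, "duration": 0, "height": 10.0, "payload": 0x1A2B, "unknown": {"signature": 0xFF}}

backward: BREAKING [(payload, R1), (role, R5), (signature, R1)]; forward: COMPATIBLE []; decoded: {"role": "LOW", "price": null, "duration": 0, "height": 10.0, "payload": 0x1A2B, "unknown": {"signature": 0xFF}}


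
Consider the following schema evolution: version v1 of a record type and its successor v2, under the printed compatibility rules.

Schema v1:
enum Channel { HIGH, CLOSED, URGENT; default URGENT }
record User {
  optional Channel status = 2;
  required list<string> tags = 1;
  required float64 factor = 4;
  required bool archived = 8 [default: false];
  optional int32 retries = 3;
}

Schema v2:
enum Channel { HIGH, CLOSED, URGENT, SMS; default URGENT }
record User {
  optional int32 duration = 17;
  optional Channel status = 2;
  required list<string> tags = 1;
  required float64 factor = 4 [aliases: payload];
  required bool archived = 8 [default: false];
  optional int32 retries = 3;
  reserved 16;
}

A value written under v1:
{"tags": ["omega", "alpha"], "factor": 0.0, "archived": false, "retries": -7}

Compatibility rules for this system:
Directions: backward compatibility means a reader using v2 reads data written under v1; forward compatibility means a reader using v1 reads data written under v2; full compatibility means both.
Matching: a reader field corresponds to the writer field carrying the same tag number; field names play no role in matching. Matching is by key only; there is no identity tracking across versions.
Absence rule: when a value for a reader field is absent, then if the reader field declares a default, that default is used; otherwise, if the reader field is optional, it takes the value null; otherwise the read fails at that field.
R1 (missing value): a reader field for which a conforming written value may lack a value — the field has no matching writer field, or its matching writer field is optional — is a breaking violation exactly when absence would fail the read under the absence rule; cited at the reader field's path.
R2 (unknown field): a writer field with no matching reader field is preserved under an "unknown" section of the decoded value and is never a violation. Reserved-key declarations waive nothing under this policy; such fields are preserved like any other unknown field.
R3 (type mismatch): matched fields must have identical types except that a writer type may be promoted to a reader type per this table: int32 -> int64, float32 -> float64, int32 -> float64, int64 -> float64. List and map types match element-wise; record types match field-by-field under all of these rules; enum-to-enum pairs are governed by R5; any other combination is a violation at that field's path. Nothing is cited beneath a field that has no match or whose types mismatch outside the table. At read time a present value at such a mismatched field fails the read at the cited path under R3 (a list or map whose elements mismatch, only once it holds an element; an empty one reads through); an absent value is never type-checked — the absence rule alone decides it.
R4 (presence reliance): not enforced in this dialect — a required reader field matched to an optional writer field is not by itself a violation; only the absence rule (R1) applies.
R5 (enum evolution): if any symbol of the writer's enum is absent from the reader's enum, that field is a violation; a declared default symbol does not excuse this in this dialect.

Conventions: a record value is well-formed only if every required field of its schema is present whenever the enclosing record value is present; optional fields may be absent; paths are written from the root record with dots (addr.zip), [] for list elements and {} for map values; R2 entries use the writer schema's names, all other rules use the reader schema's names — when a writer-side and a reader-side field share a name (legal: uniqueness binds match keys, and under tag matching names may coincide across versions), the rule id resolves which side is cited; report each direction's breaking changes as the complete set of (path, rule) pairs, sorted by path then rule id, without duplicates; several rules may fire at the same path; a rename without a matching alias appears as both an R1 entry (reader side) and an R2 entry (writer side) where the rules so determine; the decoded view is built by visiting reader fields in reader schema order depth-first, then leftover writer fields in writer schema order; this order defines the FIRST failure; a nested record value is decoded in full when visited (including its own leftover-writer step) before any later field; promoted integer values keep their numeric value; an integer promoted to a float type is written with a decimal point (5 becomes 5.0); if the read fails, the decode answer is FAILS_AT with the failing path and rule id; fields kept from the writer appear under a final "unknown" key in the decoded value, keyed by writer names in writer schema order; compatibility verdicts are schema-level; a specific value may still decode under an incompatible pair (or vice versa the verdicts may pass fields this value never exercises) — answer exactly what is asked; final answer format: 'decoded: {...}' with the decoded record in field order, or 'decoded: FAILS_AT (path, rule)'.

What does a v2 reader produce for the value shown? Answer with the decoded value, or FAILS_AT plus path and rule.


each type pair in User: writer, then reader
decode (reader v2):
  duration := null (absent, optional -> null)
  status := null (absent, optional -> null)
  tags := ["omega", "alpha"]
  factor := 0.0
  archived := false
  retries := -7
  => decoded: {"duration": null, "status": null, "tags": ["omega", "alpha"], "factor": 0.0, "archived": false, "retries": -7}
diffs on User not affecting the asked answer:
  enum Channel (field status in record User): symbol SMS added -> changes User's schema-level verdicts only — the decode of this value is the same

decoded: {"duration": null, "status": null, "tags": ["omega", "alpha"], "factor": 0.0, "archived": false, "retries": -7}
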